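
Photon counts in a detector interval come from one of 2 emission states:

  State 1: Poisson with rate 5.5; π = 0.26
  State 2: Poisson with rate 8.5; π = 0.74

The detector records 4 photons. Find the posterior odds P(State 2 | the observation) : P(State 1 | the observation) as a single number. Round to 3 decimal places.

0.808

Since P(k|x) ∝ π_k f_k(x), the posterior odds are π_i f_i(x) / (π_j f_j(x)).
Evaluate each component's likelihood at the observed value:
  L_1 = 0.155819
  L_2 = 0.0442549
Odds = (0.74/0.26) × (0.0442549/0.155819) = 2.84615 × 0.284015 ≈ 0.808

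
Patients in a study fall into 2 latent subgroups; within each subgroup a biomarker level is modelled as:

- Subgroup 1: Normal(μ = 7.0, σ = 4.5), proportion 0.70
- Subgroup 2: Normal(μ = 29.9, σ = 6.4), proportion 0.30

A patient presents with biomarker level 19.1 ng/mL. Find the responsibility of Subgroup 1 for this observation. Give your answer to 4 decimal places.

0.2706

Posterior ∝ prior × likelihood, so P(k | x) ∝ π_k f_k(x); normalise over all components.
Evaluate each component's likelihood at the observed value:
  f_1 = (1/(4.5·√(2π)))·exp(−(19.1−7.0)²/(2·4.5²)) = 0.088654·exp(-3.61506) = 0.00238614
  f_2 = (1/(6.4·√(2π)))·exp(−(19.1−29.9)²/(2·6.4²)) = 0.062335·exp(-1.42383) = 0.0150096
Weight by the priors:
  π_1·f_1 = 0.70 × 0.00238614 = 0.0016703
  π_2·f_2 = 0.30 × 0.0150096 = 0.00450288
Sum: 0.0016703 + 0.00450288 = 0.00617318
So the posterior for Subgroup 1 is 0.0016703 / 0.00617318 ≈ 0.2706.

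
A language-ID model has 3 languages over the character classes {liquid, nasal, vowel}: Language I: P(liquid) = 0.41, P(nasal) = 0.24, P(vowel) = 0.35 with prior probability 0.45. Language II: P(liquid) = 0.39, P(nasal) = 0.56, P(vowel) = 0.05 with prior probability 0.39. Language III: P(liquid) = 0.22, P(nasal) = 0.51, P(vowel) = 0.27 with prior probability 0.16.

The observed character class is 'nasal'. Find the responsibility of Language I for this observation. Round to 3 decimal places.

The responsibility of component k is π_k f_k(x) divided by Σ_j π_j f_j(x).
Evaluate each component's likelihood at the observed value:
  f_I = P(nasal | comp) = 0.24
  f_II = P(nasal | comp) = 0.56
  f_III = P(nasal | comp) = 0.51
Unnormalised posteriors:
  π_I·f_I = 0.45 × 0.24 = 0.108
  π_II·f_II = 0.39 × 0.56 = 0.2184
  π_III·f_III = 0.16 × 0.51 = 0.0816
Normaliser: 0.108 + 0.2184 + 0.0816 = 0.408
Responsibility of Language I: 0.108 / 0.408 ≈ 0.265

0.265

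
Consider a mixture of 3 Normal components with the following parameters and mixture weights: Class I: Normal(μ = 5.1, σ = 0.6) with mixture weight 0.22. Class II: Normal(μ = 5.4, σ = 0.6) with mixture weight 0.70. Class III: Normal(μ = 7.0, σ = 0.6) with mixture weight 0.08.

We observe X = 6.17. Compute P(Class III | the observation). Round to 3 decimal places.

By Bayes' theorem, P(k | x) = π_k f_k(x) / Σ_j π_j f_j(x).
Normal densities:
  f_I = (1/(0.6·√(2π)))·exp(−(6.17−5.1)²/(2·0.6²)) = 0.664904·exp(-1.59014) = 0.135572
  f_II = (1/(0.6·√(2π)))·exp(−(6.17−5.4)²/(2·0.6²)) = 0.664904·exp(-0.82347) = 0.29183
  f_III = (1/(0.6·√(2π)))·exp(−(6.17−7.0)²/(2·0.6²)) = 0.664904·exp(-0.95681) = 0.255401
Multiply by the mixture weights:
  π_I·f_I = 0.22 × 0.135572 = 0.0298259
  π_II·f_II = 0.70 × 0.29183 = 0.204281
  π_III·f_III = 0.08 × 0.255401 = 0.0204321
Sum: 0.0298259 + 0.204281 + 0.0204321 = 0.254539
Responsibility of Class III: 0.0204321 / 0.254539 ≈ 0.080

0.080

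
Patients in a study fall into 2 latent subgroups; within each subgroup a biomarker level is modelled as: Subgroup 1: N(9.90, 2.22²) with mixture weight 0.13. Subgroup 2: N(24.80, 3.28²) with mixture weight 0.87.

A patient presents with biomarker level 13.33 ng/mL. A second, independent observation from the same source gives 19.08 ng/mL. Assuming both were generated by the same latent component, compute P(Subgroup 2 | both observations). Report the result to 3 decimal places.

0.962

The responsibility of component k is P(Z=k) f_k(x) divided by Σ_j P(Z=j) f_j(x).
Since both observations come from the same component, the likelihood for component k is f_k(x₁)·f_k(x₂).
  f_1 = [(1/(2.22·√(2π)))·exp(−(13.33−9.90)²/(2·2.22²)) = 0.179704·exp(-1.19358) = 0.0544742] × [3.47922e-05] = 1.89528e-06
  f_2 = [(1/(3.28·√(2π)))·exp(−(13.33−24.80)²/(2·3.28²)) = 0.121629·exp(-6.11433) = 0.000268915] × [0.0265858] = 7.1493e-06
Unnormalised posteriors:
  P(Z=1)·f_1 = 0.13 × 1.89528e-06 = 2.46386e-07
  P(Z=2)·f_2 = 0.87 × 7.1493e-06 = 6.21989e-06
Evidence: 2.46386e-07 + 6.21989e-06 = 6.46628e-06
Responsibility of Subgroup 2: 6.21989e-06 / 6.46628e-06 ≈ 0.962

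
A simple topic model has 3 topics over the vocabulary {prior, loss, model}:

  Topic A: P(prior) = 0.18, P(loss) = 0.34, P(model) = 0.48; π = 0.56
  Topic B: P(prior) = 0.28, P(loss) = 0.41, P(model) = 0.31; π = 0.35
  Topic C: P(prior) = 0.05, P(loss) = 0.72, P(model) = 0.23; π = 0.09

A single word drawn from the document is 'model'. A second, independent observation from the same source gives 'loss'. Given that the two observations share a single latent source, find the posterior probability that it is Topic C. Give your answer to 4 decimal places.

0.0988

Apply Bayes' rule: the posterior for each component is proportional to its prior times its likelihood at x.
Since both observations come from the same component, the likelihood for component k is f_k(x₁)·f_k(x₂).
  f_A = [0.48] × [0.34] = 0.1632
  f_B = [0.31] × [0.41] = 0.1271
  f_C = [0.23] × [0.72] = 0.1656
Prior × likelihood for each component:
  P(Z=A)·f_A = 0.56 × 0.1632 = 0.091392
  P(Z=B)·f_B = 0.35 × 0.1271 = 0.044485
  P(Z=C)·f_C = 0.09 × 0.1656 = 0.014904
Denominator: 0.091392 + 0.044485 + 0.014904 = 0.150781
So the posterior for Topic C is 0.014904 / 0.150781 ≈ 0.0988.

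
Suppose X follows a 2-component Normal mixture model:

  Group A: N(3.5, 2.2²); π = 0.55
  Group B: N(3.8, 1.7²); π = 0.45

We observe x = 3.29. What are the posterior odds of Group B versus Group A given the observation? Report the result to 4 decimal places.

The posterior odds equal the prior odds times the likelihood ratio: (π_i/π_j)·(f_i(x)/f_j(x)).
Evaluate each component's likelihood at the observed value:
  p_A = (1/(2.2·√(2π)))·exp(−(3.29−3.5)²/(2·2.2²)) = 0.181337·exp(-0.00456) = 0.180513
  p_B = (1/(1.7·√(2π)))·exp(−(3.29−3.8)²/(2·1.7²)) = 0.234672·exp(-0.04500) = 0.224346
Odds = (0.45/0.55) × (0.224346/0.180513) = 0.818182 × 1.24282 ≈ 1.0169

1.0169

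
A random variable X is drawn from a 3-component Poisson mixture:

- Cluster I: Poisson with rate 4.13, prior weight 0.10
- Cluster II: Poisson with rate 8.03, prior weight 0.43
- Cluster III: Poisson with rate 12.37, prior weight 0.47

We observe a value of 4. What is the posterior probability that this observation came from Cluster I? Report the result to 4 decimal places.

The responsibility of component k is π_k f_k(x) divided by Σ_j π_j f_j(x).
Evaluate each component's likelihood at the observed value:
  f_I = e^(−4.13)·4.13^4/4! = 0.194963
  f_II = e^(−8.03)·8.03^4/4! = 0.0563983
  f_III = e^(−12.37)·12.37^4/4! = 0.00414042
Unnormalised posteriors:
  π_I·f_I = 0.10 × 0.194963 = 0.0194963
  π_II·f_II = 0.43 × 0.0563983 = 0.0242513
  π_III·f_III = 0.47 × 0.00414042 = 0.001946
Denominator: 0.0194963 + 0.0242513 + 0.001946 = 0.0456936
P(Cluster I | x) = 0.0194963 / 0.0456936 ≈ 0.4267

0.4267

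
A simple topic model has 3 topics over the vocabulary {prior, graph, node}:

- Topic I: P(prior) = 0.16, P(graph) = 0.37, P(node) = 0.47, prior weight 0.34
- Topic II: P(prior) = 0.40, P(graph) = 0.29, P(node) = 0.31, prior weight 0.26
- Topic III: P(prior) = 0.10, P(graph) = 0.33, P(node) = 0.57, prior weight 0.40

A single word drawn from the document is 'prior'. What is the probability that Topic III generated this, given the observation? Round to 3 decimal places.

0.202

P(component k | x) = w_k·f_k(x) / marginal(x), where marginal(x) = Σ_j w_j·f_j(x).
Categorical probabilities:
  f_I = 0.16
  f_II = 0.4
  f_III = 0.1
Unnormalised posteriors:
  w_I·f_I = 0.34 × 0.16 = 0.0544
  w_II·f_II = 0.26 × 0.4 = 0.104
  w_III·f_III = 0.40 × 0.1 = 0.04
Sum: 0.0544 + 0.104 + 0.04 = 0.1984
P(Topic III | 'prior') ≈ 0.202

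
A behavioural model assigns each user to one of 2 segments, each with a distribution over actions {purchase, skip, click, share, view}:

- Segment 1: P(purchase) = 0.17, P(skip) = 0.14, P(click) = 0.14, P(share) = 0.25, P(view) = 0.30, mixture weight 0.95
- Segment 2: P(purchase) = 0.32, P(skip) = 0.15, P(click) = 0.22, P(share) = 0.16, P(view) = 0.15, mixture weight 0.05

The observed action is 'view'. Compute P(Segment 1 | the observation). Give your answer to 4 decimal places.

Apply Bayes' rule: the posterior for each component is proportional to its prior times its likelihood at x.
Categorical probabilities:
  f_1 = 0.3
  f_2 = 0.15
Prior × likelihood for each component:
  π_1·f_1 = 0.95 × 0.3 = 0.285
  π_2·f_2 = 0.05 × 0.15 = 0.0075
Sum: 0.285 + 0.0075 = 0.2925
P(Segment 1 | data) = 0.285 / 0.2925 ≈ 0.9744

0.9744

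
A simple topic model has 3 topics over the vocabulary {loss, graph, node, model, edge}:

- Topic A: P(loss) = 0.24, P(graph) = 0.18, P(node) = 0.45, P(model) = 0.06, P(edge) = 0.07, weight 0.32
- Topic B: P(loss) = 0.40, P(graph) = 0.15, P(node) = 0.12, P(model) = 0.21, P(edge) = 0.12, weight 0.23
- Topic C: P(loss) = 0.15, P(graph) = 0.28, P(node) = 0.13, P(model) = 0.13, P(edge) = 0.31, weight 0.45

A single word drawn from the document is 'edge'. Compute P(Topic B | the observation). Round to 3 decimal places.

P(component k | x) = π_k·f_k(x) / marginal(x), where marginal(x) = Σ_j π_j·f_j(x).
Evaluate each component's likelihood at the observed value:
  L_A = P(edge | comp) = 0.07
  L_B = P(edge | comp) = 0.12
  L_C = P(edge | comp) = 0.31
Prior × likelihood for each component:
  π_A·L_A = 0.32 × 0.07 = 0.0224
  π_B·L_B = 0.23 × 0.12 = 0.0276
  π_C·L_C = 0.45 × 0.31 = 0.1395
Sum: 0.0224 + 0.0276 + 0.1395 = 0.1895
So the posterior for Topic B is 0.0276 / 0.1895 ≈ 0.146.

0.146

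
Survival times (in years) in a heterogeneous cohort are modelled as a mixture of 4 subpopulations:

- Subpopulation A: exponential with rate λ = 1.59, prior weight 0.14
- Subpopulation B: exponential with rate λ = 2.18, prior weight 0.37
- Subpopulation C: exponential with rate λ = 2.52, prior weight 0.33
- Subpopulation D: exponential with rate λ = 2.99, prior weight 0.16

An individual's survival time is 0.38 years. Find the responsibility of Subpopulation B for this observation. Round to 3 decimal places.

Apply Bayes' rule: the posterior for each component is proportional to its prior times its likelihood at x.
Evaluate each component's likelihood at the observed value:
  p_A = 0.868953
  p_B = 0.95211
  p_C = 0.967209
  p_D = 0.9599
Multiply by the mixture weights:
  w_A·p_A = 0.14 × 0.868953 = 0.121653
  w_B·p_B = 0.37 × 0.95211 = 0.352281
  w_C·p_C = 0.33 × 0.967209 = 0.319179
  w_D·p_D = 0.16 × 0.9599 = 0.153584
Evidence: 0.121653 + 0.352281 + 0.319179 + 0.153584 = 0.946697
Responsibility of Subpopulation B: 0.352281 / 0.946697 ≈ 0.372

0.372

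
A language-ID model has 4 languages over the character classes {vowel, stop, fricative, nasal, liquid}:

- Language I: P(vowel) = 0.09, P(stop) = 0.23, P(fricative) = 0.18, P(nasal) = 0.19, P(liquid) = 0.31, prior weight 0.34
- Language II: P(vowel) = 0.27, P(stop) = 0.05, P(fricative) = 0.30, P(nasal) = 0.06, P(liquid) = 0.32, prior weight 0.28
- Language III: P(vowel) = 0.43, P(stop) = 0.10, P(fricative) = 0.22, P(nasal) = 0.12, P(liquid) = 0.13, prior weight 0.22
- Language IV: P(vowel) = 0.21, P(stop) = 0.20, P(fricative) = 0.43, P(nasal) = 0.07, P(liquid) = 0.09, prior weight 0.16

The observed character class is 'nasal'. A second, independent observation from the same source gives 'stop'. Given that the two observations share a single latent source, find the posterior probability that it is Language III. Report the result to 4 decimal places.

0.1283

By Bayes' theorem, P(k | x) = π_k f_k(x) / Σ_j π_j f_j(x).
Since both observations come from the same component, the likelihood for component k is f_k(x₁)·f_k(x₂).
  L_I = [P(nasal | comp) = 0.19] × [0.23] = 0.0437
  L_II = [P(nasal | comp) = 0.06] × [0.05] = 0.003
  L_III = [P(nasal | comp) = 0.12] × [0.1] = 0.012
  L_IV = [P(nasal | comp) = 0.07] × [0.2] = 0.014
Unnormalised posteriors:
  π_I·L_I = 0.34 × 0.0437 = 0.014858
  π_II·L_II = 0.28 × 0.003 = 0.00084
  π_III·L_III = 0.22 × 0.012 = 0.00264
  π_IV·L_IV = 0.16 × 0.014 = 0.00224
Sum: 0.014858 + 0.00084 + 0.00264 + 0.00224 = 0.020578
So the posterior for Language III is 0.00264 / 0.020578 ≈ 0.1283.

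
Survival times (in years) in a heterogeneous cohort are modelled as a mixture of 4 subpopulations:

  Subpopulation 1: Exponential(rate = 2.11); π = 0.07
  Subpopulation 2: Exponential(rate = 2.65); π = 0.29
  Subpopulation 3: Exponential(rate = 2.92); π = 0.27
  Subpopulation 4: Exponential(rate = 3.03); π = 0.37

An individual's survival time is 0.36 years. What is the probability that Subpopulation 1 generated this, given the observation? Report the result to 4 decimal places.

Apply Bayes' rule: the posterior for each component is proportional to its prior times its likelihood at x.
Evaluate each component's likelihood at the observed value:
  f_1 = 0.987171
  f_2 = 1.02077
  f_3 = 1.02059
  f_4 = 1.01792
Multiply by the mixture weights:
  π_1·f_1 = 0.07 × 0.987171 = 0.069102
  π_2·f_2 = 0.29 × 1.02077 = 0.296024
  π_3·f_3 = 0.27 × 1.02059 = 0.27556
  π_4·f_4 = 0.37 × 1.01792 = 0.376631
Sum: 0.069102 + 0.296024 + 0.27556 + 0.376631 = 1.01732
P(Subpopulation 1 | data) ≈ 0.0679

0.0679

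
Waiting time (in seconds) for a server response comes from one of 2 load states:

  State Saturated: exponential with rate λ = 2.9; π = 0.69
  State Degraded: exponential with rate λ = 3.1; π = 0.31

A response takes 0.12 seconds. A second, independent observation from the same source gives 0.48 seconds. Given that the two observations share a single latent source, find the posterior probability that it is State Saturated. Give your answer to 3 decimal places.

Posterior ∝ prior × likelihood, so P(k | x) ∝ P(Z=k) f_k(x); normalise over all components.
Since both observations come from the same component, the likelihood for component k is f_k(x₁)·f_k(x₂).
  p_Saturated = [2.04769] × [0.720875] = 1.47613
  p_Degraded = [2.137] × [0.700054] = 1.49601
Unnormalised posteriors:
  P(Z=Saturated)·p_Saturated = 0.69 × 1.47613 = 1.01853
  P(Z=Degraded)·p_Degraded = 0.31 × 1.49601 = 0.463764
Denominator: 1.01853 + 0.463764 = 1.48229
P(State Saturated | x) = 1.01853 / 1.48229 ≈ 0.687

0.687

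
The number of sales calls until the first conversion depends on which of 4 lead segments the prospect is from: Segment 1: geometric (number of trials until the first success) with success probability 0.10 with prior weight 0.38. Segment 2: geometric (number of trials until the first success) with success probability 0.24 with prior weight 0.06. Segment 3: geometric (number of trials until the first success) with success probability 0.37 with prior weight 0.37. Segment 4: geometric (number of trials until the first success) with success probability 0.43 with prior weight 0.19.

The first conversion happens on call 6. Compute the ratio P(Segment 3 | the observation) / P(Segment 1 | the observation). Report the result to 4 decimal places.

The posterior odds equal the prior odds times the likelihood ratio: (π_i/π_j)·(f_i(x)/f_j(x)).
Geometric probabilities:
  L_1 = 0.059049
  L_2 = 0.0608526
  L_3 = 0.0367202
  L_4 = 0.0258728
Posterior odds = (π_3·L_3) / (π_1·L_1) = (0.37·0.0367202) / (0.38·0.059049) = 0.0135865 / 0.0224386 ≈ 0.6055

0.6055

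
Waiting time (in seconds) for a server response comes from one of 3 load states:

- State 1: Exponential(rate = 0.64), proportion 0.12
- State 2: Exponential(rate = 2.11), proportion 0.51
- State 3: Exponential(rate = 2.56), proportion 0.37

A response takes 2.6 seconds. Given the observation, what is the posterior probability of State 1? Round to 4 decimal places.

P(component k | x) = π_k·f_k(x) / marginal(x), where marginal(x) = Σ_j π_j·f_j(x).
Component likelihoods at x = 2.6 seconds:
  L_1 = 0.64·e^(−0.64·2.6) = 0.64·e^(−1.6640) = 0.121203
  L_2 = 2.11·e^(−2.11·2.6) = 2.11·e^(−5.4860) = 0.00874466
  L_3 = 2.56·e^(−2.56·2.6) = 2.56·e^(−6.6560) = 0.00329288
Prior × likelihood for each component:
  π_1·L_1 = 0.12 × 0.121203 = 0.0145444
  π_2·L_2 = 0.51 × 0.00874466 = 0.00445978
  π_3·L_3 = 0.37 × 0.00329288 = 0.00121837
Normaliser: 0.0145444 + 0.00445978 + 0.00121837 = 0.0202225
P(State 1 | 2.6 seconds) ≈ 0.7192

0.7192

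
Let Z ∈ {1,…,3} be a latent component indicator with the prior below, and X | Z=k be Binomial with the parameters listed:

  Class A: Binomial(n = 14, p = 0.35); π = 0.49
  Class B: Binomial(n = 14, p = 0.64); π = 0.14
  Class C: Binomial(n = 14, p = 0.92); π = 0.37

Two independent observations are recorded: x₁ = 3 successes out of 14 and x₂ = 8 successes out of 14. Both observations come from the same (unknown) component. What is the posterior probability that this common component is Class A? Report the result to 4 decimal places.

Posterior ∝ prior × likelihood, so P(k | x) ∝ w_k f_k(x); normalise over all components.
Since both observations come from the same component, the likelihood for component k is f_k(x₁)·f_k(x₂).
  L_A = [C(14,3)·0.35^3·0.65^11 = 364·0.042875·0.00875078 = 0.136569] × [0.0510011] = 0.00696518
  L_B = [C(14,3)·0.64^3·0.36^11 = 364·0.262144·1.31622e-05 = 0.00125594] × [0.183997] = 0.000231089
  L_C = [C(14,3)·0.92^3·0.08^11 = 364·0.778688·8.58993e-13 = 2.43475e-10] × [0.000404015] = 9.83677e-14
Weight by the priors:
  w_A·L_A = 0.49 × 0.00696518 = 0.00341294
  w_B·L_B = 0.14 × 0.000231089 = 3.23524e-05
  w_C·L_C = 0.37 × 9.83677e-14 = 3.63961e-14
Sum: 0.00341294 + 3.23524e-05 + 3.63961e-14 = 0.00344529
Responsibility of Class A: 0.00341294 / 0.00344529 ≈ 0.9906

0.9906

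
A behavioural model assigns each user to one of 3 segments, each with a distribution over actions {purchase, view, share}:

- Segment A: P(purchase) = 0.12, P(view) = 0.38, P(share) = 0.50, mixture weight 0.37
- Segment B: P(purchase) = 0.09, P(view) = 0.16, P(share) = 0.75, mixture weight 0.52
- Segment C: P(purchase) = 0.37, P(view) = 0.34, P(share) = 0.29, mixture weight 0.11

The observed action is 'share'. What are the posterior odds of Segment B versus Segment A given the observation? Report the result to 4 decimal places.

2.1081

Posterior odds = (π_i f_i(x)) / (π_j f_j(x)); the normalising sum cancels.
Evaluate each component's likelihood at the observed value:
  p_A = P(share | comp) = 0.50
  p_B = P(share | comp) = 0.75
  p_C = P(share | comp) = 0.29
Odds = (0.52/0.37) × (0.75/0.5) = 1.40541 × 1.5 ≈ 2.1081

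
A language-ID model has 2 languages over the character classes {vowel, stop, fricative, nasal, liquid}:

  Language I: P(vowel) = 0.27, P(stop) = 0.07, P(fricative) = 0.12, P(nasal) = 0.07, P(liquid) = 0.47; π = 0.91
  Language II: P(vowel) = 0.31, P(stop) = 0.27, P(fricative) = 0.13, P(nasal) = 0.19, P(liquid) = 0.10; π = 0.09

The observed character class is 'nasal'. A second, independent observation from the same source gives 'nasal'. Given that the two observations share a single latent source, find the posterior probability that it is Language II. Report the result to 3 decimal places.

Posterior ∝ prior × likelihood, so P(k | x) ∝ π_k f_k(x); normalise over all components.
Since both observations come from the same component, the likelihood for component k is f_k(x₁)·f_k(x₂).
  p_I = [0.07] × [0.07] = 0.0049
  p_II = [0.19] × [0.19] = 0.0361
Unnormalised posteriors:
  π_I·p_I = 0.91 × 0.0049 = 0.004459
  π_II·p_II = 0.09 × 0.0361 = 0.003249
Evidence: 0.004459 + 0.003249 = 0.007708
So the posterior for Language II is 0.003249 / 0.007708 ≈ 0.422.

0.422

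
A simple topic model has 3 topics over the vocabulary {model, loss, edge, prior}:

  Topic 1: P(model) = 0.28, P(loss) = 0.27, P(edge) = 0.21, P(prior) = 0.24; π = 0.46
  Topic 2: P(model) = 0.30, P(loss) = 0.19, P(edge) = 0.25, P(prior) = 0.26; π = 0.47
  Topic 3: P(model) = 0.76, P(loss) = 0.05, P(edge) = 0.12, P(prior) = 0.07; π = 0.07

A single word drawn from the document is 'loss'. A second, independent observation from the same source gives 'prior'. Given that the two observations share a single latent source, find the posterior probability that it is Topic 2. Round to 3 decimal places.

By Bayes' theorem, P(k | x) = π_k f_k(x) / Σ_j π_j f_j(x).
Since both observations come from the same component, the likelihood for component k is f_k(x₁)·f_k(x₂).
  p_1 = [P(loss | comp) = 0.27] × [0.24] = 0.0648
  p_2 = [P(loss | comp) = 0.19] × [0.26] = 0.0494
  p_3 = [P(loss | comp) = 0.05] × [0.07] = 0.0035
Prior × likelihood for each component:
  π_1·p_1 = 0.46 × 0.0648 = 0.029808
  π_2·p_2 = 0.47 × 0.0494 = 0.023218
  π_3·p_3 = 0.07 × 0.0035 = 0.000245
Sum: 0.029808 + 0.023218 + 0.000245 = 0.053271
Responsibility of Topic 2: 0.023218 / 0.053271 ≈ 0.436

0.436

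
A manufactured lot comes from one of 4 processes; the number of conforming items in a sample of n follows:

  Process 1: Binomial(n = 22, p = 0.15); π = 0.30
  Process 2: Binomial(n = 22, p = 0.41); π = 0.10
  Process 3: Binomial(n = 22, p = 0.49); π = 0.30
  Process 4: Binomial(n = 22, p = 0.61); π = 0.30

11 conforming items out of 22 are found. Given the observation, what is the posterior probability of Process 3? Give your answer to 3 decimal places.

The responsibility of component k is π_k f_k(x) divided by Σ_j π_j f_j(x).
Evaluate each component's likelihood at the observed value:
  L_1 = C(22,11)·0.15^11·0.85^11 = 705432·8.64976e-10·0.167343 = 0.00010211
  L_2 = C(22,11)·0.41^11·0.59^11 = 705432·5.50329e-05·0.00301559 = 0.117071
  L_3 = C(22,11)·0.49^11·0.51^11 = 705432·0.000390982·0.000607116 = 0.16745
  L_4 = C(22,11)·0.61^11·0.39^11 = 705432·0.00435139·3.17476e-05 = 0.0974527
Weight by the priors:
  π_1·L_1 = 0.30 × 0.00010211 = 3.06329e-05
  π_2·L_2 = 0.10 × 0.117071 = 0.0117071
  π_3·L_3 = 0.30 × 0.16745 = 0.0502349
  π_4·L_4 = 0.30 × 0.0974527 = 0.0292358
Denominator: 3.06329e-05 + 0.0117071 + 0.0502349 + 0.0292358 = 0.0912084
So the posterior for Process 3 is 0.0502349 / 0.0912084 ≈ 0.551.

0.551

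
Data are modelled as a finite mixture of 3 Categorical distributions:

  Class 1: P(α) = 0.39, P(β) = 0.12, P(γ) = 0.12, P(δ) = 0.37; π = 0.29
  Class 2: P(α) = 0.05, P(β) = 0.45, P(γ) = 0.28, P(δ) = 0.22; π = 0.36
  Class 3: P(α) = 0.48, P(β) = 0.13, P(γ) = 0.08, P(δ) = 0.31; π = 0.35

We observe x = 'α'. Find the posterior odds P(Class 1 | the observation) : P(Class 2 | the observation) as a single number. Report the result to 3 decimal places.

6.283

Posterior odds = (w_i f_i(x)) / (w_j f_j(x)); the normalising sum cancels.
Component likelihoods at x = 'α':
  f_1 = P(α | comp) = 0.39
  f_2 = P(α | comp) = 0.05
  f_3 = P(α | comp) = 0.48
Posterior odds = (w_1·f_1) / (w_2·f_2) = (0.29·0.39) / (0.36·0.05) = 0.1131 / 0.018 ≈ 6.283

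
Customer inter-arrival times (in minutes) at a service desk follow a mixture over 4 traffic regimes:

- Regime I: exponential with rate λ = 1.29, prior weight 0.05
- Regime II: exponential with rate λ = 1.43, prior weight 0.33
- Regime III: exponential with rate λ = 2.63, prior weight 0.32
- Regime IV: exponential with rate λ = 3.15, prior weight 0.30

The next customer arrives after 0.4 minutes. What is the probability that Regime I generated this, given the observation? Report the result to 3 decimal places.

P(component k | x) = w_k·f_k(x) / marginal(x), where marginal(x) = Σ_j w_j·f_j(x).
Evaluate each component's likelihood at the observed value:
  p_I = 1.29·e^(−1.29·0.4) = 1.29·e^(−0.5160) = 0.770005
  p_II = 1.43·e^(−1.43·0.4) = 1.43·e^(−0.5720) = 0.807086
  p_III = 2.63·e^(−2.63·0.4) = 2.63·e^(−1.0520) = 0.918497
  p_IV = 3.15·e^(−3.15·0.4) = 3.15·e^(−1.2600) = 0.89351
Multiply by the mixture weights:
  w_I·p_I = 0.05 × 0.770005 = 0.0385003
  w_II·p_II = 0.33 × 0.807086 = 0.266338
  w_III·p_III = 0.32 × 0.918497 = 0.293919
  w_IV·p_IV = 0.30 × 0.89351 = 0.268053
Sum: 0.0385003 + 0.266338 + 0.293919 + 0.268053 = 0.866811
P(Regime I | data) = 0.0385003 / 0.866811 ≈ 0.044

0.044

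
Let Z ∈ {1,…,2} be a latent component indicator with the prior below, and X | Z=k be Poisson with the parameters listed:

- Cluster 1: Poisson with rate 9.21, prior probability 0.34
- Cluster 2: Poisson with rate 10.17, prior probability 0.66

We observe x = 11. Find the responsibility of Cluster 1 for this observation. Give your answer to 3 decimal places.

The responsibility of component k is P(Z=k) f_k(x) divided by Σ_j P(Z=j) f_j(x).
Poisson probabilities:
  p_1 = e^(−9.21)·9.21^11/11! = 0.101356
  p_2 = e^(−10.17)·10.17^11/11! = 0.115505
Prior × likelihood for each component:
  P(Z=1)·p_1 = 0.34 × 0.101356 = 0.0344609
  P(Z=2)·p_2 = 0.66 × 0.115505 = 0.0762331
Sum: 0.0344609 + 0.0762331 = 0.110694
P(Cluster 1 | 11) ≈ 0.311

0.311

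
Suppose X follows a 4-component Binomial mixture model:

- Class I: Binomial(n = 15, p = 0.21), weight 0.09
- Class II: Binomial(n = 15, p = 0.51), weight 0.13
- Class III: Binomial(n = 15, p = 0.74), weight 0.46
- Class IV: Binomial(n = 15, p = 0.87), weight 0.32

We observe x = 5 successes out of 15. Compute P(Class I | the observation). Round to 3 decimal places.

0.483

P(component k | x) = P(Z=k)·f_k(x) / marginal(x), where marginal(x) = Σ_j P(Z=j)·f_j(x).
Binomial probabilities:
  L_I = C(15,5)·0.21^5·0.79^10 = 3003·0.00040841·0.0946828 = 0.116124
  L_II = C(15,5)·0.51^5·0.49^10 = 3003·0.0345025·0.000797923 = 0.0826736
  L_III = C(15,5)·0.74^5·0.26^10 = 3003·0.221901·1.41167e-06 = 0.000940692
  L_IV = C(15,5)·0.87^5·0.13^10 = 3003·0.498421·1.37858e-09 = 2.06341e-06
Weight by the priors:
  P(Z=I)·L_I = 0.09 × 0.116124 = 0.0104512
  P(Z=II)·L_II = 0.13 × 0.0826736 = 0.0107476
  P(Z=III)·L_III = 0.46 × 0.000940692 = 0.000432718
  P(Z=IV)·L_IV = 0.32 × 2.06341e-06 = 6.60291e-07
Denominator: 0.0104512 + 0.0107476 + 0.000432718 + 6.60291e-07 = 0.0216321
Responsibility of Class I: 0.0104512 / 0.0216321 ≈ 0.483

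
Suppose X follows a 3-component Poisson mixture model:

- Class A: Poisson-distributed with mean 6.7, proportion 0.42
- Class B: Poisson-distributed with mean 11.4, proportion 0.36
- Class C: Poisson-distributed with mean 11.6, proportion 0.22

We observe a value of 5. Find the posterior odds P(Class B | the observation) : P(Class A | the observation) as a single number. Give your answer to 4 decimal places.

The posterior odds equal the prior odds times the likelihood ratio: (π_i/π_j)·(f_i(x)/f_j(x)).
Evaluate each component's likelihood at the observed value:
  p_A = 0.13849
  p_B = 0.0179633
  p_C = 0.0160433
Odds = (0.36/0.42) × (0.0179633/0.13849) = 0.857143 × 0.129708 ≈ 0.1112

0.1112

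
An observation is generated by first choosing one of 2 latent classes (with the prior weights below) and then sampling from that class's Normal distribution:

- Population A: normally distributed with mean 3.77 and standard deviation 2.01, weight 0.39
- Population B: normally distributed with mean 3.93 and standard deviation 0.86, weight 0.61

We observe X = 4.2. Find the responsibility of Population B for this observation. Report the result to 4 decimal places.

0.7807

By Bayes' theorem, P(k | x) = π_k f_k(x) / Σ_j π_j f_j(x).
Component likelihoods at x = 4.2:
  L_A = 0.193989
  L_B = 0.441579
Weight by the priors:
  π_A·L_A = 0.39 × 0.193989 = 0.0756555
  π_B·L_B = 0.61 × 0.441579 = 0.269363
Sum: 0.0756555 + 0.269363 = 0.345019
P(Population B | data) = 0.269363 / 0.345019 ≈ 0.7807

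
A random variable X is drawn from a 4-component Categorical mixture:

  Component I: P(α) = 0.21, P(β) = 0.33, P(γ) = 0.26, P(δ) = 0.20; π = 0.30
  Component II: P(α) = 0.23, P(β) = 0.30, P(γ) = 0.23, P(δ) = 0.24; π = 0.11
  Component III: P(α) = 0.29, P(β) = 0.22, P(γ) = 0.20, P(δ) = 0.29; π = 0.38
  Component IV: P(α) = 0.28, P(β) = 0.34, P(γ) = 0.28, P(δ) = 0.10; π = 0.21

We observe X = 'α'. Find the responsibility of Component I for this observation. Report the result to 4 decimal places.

Posterior ∝ prior × likelihood, so P(k | x) ∝ w_k f_k(x); normalise over all components.
Component likelihoods at x = 'α':
  p_I = P(α | comp) = 0.21
  p_II = P(α | comp) = 0.23
  p_III = P(α | comp) = 0.29
  p_IV = P(α | comp) = 0.28
Unnormalised posteriors:
  w_I·p_I = 0.30 × 0.21 = 0.063
  w_II·p_II = 0.11 × 0.23 = 0.0253
  w_III·p_III = 0.38 × 0.29 = 0.1102
  w_IV·p_IV = 0.21 × 0.28 = 0.0588
Marginal: 0.063 + 0.0253 + 0.1102 + 0.0588 = 0.2573
P(Component I | data) = 0.063 / 0.2573 ≈ 0.2449

0.2449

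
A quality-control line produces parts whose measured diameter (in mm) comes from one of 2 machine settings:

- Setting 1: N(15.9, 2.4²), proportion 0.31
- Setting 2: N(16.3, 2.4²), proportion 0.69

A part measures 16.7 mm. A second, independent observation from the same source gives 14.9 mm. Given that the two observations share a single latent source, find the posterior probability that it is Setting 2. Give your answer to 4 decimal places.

0.6810

The responsibility of component k is P(Z=k) f_k(x) divided by Σ_j P(Z=j) f_j(x).
Since both observations come from the same component, the likelihood for component k is f_k(x₁)·f_k(x₂).
  p_1 = [(1/(2.4·√(2π)))·exp(−(16.7−15.9)²/(2·2.4²)) = 0.166226·exp(-0.05556) = 0.157243] × [0.152405] = 0.0239646
  p_2 = [(1/(2.4·√(2π)))·exp(−(16.7−16.3)²/(2·2.4²)) = 0.166226·exp(-0.01389) = 0.163933] × [0.14022] = 0.0229866
Multiply by the mixture weights:
  P(Z=1)·p_1 = 0.31 × 0.0239646 = 0.00742904
  P(Z=2)·p_2 = 0.69 × 0.0229866 = 0.0158608
Normaliser: 0.00742904 + 0.0158608 = 0.0232898
So the posterior for Setting 2 is 0.0158608 / 0.0232898 ≈ 0.6810.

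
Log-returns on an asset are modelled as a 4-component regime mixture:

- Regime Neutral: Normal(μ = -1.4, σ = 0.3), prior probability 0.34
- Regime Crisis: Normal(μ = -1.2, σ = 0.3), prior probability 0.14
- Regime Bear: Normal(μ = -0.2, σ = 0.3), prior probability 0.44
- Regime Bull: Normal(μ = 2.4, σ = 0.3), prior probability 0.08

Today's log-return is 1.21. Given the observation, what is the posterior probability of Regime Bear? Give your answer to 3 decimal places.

0.186

P(component k | x) = π_k·f_k(x) / marginal(x), where marginal(x) = Σ_j π_j·f_j(x).
Component likelihoods at x = 1.21:
  p_Neutral = (1/(0.3·√(2π)))·exp(−(1.21−-1.4)²/(2·0.3²)) = 1.329808·exp(-37.84500) = 4.87432e-17
  p_Crisis = (1/(0.3·√(2π)))·exp(−(1.21−-1.2)²/(2·0.3²)) = 1.329808·exp(-32.26722) = 1.28918e-14
  p_Bear = (1/(0.3·√(2π)))·exp(−(1.21−-0.2)²/(2·0.3²)) = 1.329808·exp(-11.04500) = 2.12328e-05
  p_Bull = (1/(0.3·√(2π)))·exp(−(1.21−2.4)²/(2·0.3²)) = 1.329808·exp(-7.86722) = 0.000509445
Multiply by the mixture weights:
  π_Neutral·p_Neutral = 0.34 × 4.87432e-17 = 1.65727e-17
  π_Crisis·p_Crisis = 0.14 × 1.28918e-14 = 1.80485e-15
  π_Bear·p_Bear = 0.44 × 2.12328e-05 = 9.34241e-06
  π_Bull·p_Bull = 0.08 × 0.000509445 = 4.07556e-05
Normaliser: 1.65727e-17 + 1.80485e-15 + 9.34241e-06 + 4.07556e-05 = 5.0098e-05
So the posterior for Regime Bear is 9.34241e-06 / 5.0098e-05 ≈ 0.186.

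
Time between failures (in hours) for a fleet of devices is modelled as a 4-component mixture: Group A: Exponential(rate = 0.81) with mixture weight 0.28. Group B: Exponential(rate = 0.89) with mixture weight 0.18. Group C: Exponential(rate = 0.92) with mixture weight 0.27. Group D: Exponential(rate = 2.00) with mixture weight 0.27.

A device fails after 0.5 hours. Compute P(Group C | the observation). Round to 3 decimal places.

Posterior ∝ prior × likelihood, so P(k | x) ∝ P(Z=k) f_k(x); normalise over all components.
Evaluate each component's likelihood at the observed value:
  f_A = 0.81·e^(−0.81·0.5) = 0.81·e^(−0.4050) = 0.540251
  f_B = 0.89·e^(−0.89·0.5) = 0.89·e^(−0.4450) = 0.570334
  f_C = 0.92·e^(−0.92·0.5) = 0.92·e^(−0.4600) = 0.580781
  f_D = 2.00·e^(−2.00·0.5) = 2.00·e^(−1.0000) = 0.735759
Multiply by the mixture weights:
  P(Z=A)·f_A = 0.28 × 0.540251 = 0.15127
  P(Z=B)·f_B = 0.18 × 0.570334 = 0.10266
  P(Z=C)·f_C = 0.27 × 0.580781 = 0.156811
  P(Z=D)·f_D = 0.27 × 0.735759 = 0.198655
Evidence: 0.15127 + 0.10266 + 0.156811 + 0.198655 = 0.609396
P(Group C | data) = 0.156811 / 0.609396 ≈ 0.257

0.257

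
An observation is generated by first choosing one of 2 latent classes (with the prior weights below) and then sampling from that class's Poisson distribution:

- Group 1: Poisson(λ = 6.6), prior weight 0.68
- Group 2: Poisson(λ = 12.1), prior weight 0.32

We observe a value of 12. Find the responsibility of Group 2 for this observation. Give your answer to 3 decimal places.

Apply Bayes' rule: the posterior for each component is proportional to its prior times its likelihood at x.
Poisson probabilities:
  L_1 = e^(−6.6)·6.6^12/12! = 0.019402
  L_2 = e^(−12.1)·12.1^12/12! = 0.114321
Prior × likelihood for each component:
  P(Z=1)·L_1 = 0.68 × 0.019402 = 0.0131934
  P(Z=2)·L_2 = 0.32 × 0.114321 = 0.0365826
Evidence: 0.0131934 + 0.0365826 = 0.0497759
Responsibility of Group 2: 0.0365826 / 0.0497759 ≈ 0.735

0.735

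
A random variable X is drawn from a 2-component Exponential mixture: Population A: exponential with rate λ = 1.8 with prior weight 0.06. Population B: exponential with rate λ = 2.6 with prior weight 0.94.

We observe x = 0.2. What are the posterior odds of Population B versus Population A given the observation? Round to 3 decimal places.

19.284

The posterior odds equal the prior odds times the likelihood ratio: (w_i/w_j)·(f_i(x)/f_j(x)).
Evaluate each component's likelihood at the observed value:
  L_A = 1.8·e^(−1.8·0.2) = 1.8·e^(−0.3600) = 1.25582
  L_B = 2.6·e^(−2.6·0.2) = 2.6·e^(−0.5200) = 1.54575
Posterior odds = (w_B·L_B) / (w_A·L_A) = (0.94·1.54575) / (0.06·1.25582) = 1.45301 / 0.075349 ≈ 19.284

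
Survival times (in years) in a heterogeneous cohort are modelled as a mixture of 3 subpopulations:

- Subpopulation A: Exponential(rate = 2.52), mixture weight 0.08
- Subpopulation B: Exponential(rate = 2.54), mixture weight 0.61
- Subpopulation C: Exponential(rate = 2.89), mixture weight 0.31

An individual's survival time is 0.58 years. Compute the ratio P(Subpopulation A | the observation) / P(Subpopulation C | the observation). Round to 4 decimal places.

0.2789

Since P(k|x) ∝ P(Z=k) f_k(x), the posterior odds are P(Z=i) f_i(x) / (P(Z=j) f_j(x)).
Exponential densities:
  f_A = 2.52·e^(−2.52·0.58) = 2.52·e^(−1.4616) = 0.5843
  f_B = 2.54·e^(−2.54·0.58) = 2.54·e^(−1.4732) = 0.582145
  f_C = 2.89·e^(−2.89·0.58) = 2.89·e^(−1.6762) = 0.540671
Odds = (0.08/0.31) × (0.5843/0.540671) = 0.258065 × 1.08069 ≈ 0.2789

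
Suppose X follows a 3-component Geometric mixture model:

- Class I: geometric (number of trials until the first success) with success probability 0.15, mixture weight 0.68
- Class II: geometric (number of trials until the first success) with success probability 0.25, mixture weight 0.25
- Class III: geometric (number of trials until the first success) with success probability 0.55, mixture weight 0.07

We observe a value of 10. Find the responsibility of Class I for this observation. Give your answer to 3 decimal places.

P(component k | x) = P(Z=k)·f_k(x) / marginal(x), where marginal(x) = Σ_j P(Z=j)·f_j(x).
Evaluate each component's likelihood at the observed value:
  L_I = 0.0347425
  L_II = 0.0187712
  L_III = 0.000416174
Weight by the priors:
  P(Z=I)·L_I = 0.68 × 0.0347425 = 0.0236249
  P(Z=II)·L_II = 0.25 × 0.0187712 = 0.00469279
  P(Z=III)·L_III = 0.07 × 0.000416174 = 2.91322e-05
Denominator: 0.0236249 + 0.00469279 + 2.91322e-05 = 0.0283469
P(Class I | x) ≈ 0.833

0.833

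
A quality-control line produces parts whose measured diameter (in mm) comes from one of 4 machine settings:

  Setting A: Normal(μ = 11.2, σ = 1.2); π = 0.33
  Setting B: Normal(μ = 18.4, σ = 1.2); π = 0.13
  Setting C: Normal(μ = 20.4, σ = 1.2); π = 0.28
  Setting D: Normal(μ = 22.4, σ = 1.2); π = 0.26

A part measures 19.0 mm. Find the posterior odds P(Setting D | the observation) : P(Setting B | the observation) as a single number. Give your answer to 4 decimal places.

0.0409

Only the two components matter; the odds are (P(Z=i) f_i(x)) / (P(Z=j) f_j(x)).
Component likelihoods at x = 19.0 mm:
  p_A = (1/(1.2·√(2π)))·exp(−(19.0−11.2)²/(2·1.2²)) = 0.332452·exp(-21.12500) = 2.22463e-10
  p_B = (1/(1.2·√(2π)))·exp(−(19.0−18.4)²/(2·1.2²)) = 0.332452·exp(-0.12500) = 0.293388
  p_C = (1/(1.2·√(2π)))·exp(−(19.0−20.4)²/(2·1.2²)) = 0.332452·exp(-0.68056) = 0.168332
  p_D = (1/(1.2·√(2π)))·exp(−(19.0−22.4)²/(2·1.2²)) = 0.332452·exp(-4.01389) = 0.00600508
0.00156132 / 0.0381404 ≈ 0.0409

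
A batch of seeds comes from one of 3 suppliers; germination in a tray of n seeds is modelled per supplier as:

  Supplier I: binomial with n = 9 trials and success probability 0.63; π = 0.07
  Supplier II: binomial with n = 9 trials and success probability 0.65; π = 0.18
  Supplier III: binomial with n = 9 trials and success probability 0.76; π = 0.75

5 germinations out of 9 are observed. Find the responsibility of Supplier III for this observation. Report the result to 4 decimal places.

0.5872

The responsibility of component k is π_k f_k(x) divided by Σ_j π_j f_j(x).
Binomial probabilities:
  f_I = C(9,5)·0.63^5·0.37^4 = 126·0.0992437·0.0187416 = 0.234358
  f_II = C(9,5)·0.65^5·0.35^4 = 126·0.116029·0.0150062 = 0.219386
  f_III = C(9,5)·0.76^5·0.24^4 = 126·0.253553·0.00331776 = 0.105995
Prior × likelihood for each component:
  π_I·f_I = 0.07 × 0.234358 = 0.0164051
  π_II·f_II = 0.18 × 0.219386 = 0.0394895
  π_III·f_III = 0.75 × 0.105995 = 0.0794959
Denominator: 0.0164051 + 0.0394895 + 0.0794959 = 0.135391
P(Supplier III | 5 germinations out of 9) = 0.0794959 / 0.135391 ≈ 0.5872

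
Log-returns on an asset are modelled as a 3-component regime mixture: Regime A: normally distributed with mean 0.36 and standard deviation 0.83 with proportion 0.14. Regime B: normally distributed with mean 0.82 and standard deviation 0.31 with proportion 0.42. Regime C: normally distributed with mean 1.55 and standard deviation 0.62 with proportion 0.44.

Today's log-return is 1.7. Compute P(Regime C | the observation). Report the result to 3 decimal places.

By Bayes' theorem, P(k | x) = π_k f_k(x) / Σ_j π_j f_j(x).
Evaluate each component's likelihood at the observed value:
  L_A = 0.13057
  L_B = 0.0228937
  L_C = 0.624897
Multiply by the mixture weights:
  π_A·L_A = 0.14 × 0.13057 = 0.0182798
  π_B·L_B = 0.42 × 0.0228937 = 0.00961537
  π_C·L_C = 0.44 × 0.624897 = 0.274954
Sum: 0.0182798 + 0.00961537 + 0.274954 = 0.30285
Responsibility of Regime C: 0.274954 / 0.30285 ≈ 0.908

0.908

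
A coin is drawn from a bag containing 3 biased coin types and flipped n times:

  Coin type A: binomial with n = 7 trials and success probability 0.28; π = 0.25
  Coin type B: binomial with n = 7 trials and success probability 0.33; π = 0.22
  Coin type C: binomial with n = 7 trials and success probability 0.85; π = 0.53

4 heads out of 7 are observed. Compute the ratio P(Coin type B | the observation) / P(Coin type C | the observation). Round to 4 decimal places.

0.8404

Since P(k|x) ∝ π_k f_k(x), the posterior odds are π_i f_i(x) / (π_j f_j(x)).
Evaluate each component's likelihood at the observed value:
  f_A = C(7,4)·0.28^4·0.72^3 = 35·0.00614656·0.373248 = 0.0802967
  f_B = C(7,4)·0.33^4·0.67^3 = 35·0.0118592·0.300763 = 0.124838
  f_C = C(7,4)·0.85^4·0.15^3 = 35·0.522006·0.003375 = 0.061662
Posterior odds = (π_B·f_B) / (π_C·f_C) = (0.22·0.124838) / (0.53·0.061662) = 0.0274644 / 0.0326809 ≈ 0.8404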